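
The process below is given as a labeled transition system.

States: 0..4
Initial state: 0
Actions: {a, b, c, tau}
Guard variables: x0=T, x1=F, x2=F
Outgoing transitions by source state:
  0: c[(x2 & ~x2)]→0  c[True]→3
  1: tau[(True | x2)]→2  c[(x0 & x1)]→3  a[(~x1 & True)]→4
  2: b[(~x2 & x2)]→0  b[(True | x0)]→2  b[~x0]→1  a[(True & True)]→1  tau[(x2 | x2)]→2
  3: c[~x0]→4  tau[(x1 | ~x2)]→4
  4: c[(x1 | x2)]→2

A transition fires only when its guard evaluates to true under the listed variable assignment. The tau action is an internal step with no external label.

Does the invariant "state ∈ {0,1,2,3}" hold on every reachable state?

Allowed set {0,1,2,3}
Reach set: {0,3,4}
  0: safe
  3: safe
  4: outside
witness against invariant: c·tau → 4

Answer: INVARIANT VIOLATED at state 4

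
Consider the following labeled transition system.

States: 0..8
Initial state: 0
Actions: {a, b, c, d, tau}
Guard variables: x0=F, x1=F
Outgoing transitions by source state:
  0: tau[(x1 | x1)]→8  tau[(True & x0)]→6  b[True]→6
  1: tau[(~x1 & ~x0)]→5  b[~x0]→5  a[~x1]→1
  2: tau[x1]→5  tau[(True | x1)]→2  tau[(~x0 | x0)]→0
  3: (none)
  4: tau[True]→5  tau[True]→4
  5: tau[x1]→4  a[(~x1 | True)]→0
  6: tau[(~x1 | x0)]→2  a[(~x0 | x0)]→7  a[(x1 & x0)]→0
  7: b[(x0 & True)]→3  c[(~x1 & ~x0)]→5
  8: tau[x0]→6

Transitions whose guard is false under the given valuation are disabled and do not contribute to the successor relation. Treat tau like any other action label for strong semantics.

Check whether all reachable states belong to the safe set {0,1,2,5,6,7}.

Allowed set {0,1,2,5,6,7}
Reach set: {0,2,5,6,7}
  0: ok
  2: ok
  5: ok
  6: ok
  7: ok

Answer: INVARIANT HOLDS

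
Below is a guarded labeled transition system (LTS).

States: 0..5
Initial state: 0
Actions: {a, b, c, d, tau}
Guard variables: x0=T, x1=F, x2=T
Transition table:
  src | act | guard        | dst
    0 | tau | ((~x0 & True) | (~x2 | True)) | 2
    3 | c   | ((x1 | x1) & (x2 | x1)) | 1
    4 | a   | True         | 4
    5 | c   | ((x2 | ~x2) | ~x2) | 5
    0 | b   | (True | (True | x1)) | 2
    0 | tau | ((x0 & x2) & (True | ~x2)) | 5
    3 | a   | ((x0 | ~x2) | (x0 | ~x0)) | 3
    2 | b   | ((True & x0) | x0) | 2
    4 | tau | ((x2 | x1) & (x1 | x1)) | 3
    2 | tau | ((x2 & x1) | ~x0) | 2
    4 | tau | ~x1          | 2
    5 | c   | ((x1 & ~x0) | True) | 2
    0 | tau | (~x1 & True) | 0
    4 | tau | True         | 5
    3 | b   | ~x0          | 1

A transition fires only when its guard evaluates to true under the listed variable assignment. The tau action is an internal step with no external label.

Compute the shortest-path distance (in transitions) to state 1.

Layered search for 1:
  depth 0: {0}
  depth 1: {2,5}
1 never appears.

Answer: UNREACHABLE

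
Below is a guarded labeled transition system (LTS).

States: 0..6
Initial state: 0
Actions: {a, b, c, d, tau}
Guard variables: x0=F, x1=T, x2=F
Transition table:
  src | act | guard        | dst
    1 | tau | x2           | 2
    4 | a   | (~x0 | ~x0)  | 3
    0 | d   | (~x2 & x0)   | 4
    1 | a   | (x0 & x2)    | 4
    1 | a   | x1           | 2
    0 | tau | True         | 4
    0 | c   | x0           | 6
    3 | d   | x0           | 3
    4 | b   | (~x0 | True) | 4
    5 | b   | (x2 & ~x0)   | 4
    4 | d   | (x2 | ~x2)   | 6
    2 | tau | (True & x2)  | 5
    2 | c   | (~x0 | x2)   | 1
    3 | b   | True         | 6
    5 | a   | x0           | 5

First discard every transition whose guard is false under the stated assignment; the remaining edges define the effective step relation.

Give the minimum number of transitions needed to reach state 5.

BFS to 5:
  L0 = {0}
  L1 = {4}
  L2 = {3,6}
5 never appears.

Answer: UNREACHABLE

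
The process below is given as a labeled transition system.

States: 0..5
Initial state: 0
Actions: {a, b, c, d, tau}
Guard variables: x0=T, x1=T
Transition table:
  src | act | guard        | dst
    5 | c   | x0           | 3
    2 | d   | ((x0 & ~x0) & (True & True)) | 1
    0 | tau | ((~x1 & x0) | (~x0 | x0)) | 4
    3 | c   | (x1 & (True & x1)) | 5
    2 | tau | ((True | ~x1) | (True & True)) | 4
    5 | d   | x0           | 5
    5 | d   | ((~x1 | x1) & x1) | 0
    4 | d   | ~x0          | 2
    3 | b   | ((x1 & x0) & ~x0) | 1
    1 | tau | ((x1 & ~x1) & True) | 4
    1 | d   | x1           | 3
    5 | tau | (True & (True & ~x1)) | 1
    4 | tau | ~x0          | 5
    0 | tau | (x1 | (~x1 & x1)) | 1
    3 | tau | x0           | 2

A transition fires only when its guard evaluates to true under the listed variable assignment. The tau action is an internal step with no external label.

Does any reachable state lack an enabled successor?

Reach set: {0,1,2,3,4,5}
  0: tau→1  tau→4  [2 out]
  1: d→3  [1 out]
  2: tau→4  [1 out]
  3: c→5  tau→2  [2 out]
  4: ∅  [no exit]
  5: c→3  d→0  d→5  [3 out]
witness 4: tau

Answer: DEADLOCK at state 4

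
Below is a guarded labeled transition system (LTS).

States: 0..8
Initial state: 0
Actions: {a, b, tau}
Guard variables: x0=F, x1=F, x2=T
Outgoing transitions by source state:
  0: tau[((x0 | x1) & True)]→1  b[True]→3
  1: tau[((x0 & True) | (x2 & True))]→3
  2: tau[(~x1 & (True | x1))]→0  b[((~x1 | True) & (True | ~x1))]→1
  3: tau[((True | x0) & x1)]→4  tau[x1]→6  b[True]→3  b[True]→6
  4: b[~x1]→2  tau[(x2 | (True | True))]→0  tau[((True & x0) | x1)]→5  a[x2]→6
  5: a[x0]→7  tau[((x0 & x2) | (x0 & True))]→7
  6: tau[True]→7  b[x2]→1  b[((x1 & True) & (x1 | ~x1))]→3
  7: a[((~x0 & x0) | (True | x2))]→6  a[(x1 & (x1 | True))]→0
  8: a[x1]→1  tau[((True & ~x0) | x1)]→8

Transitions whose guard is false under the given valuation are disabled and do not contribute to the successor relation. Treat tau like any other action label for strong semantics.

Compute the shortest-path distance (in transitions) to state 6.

Breadth-first toward 6:
  L0 = {0}
  L1 = {3}
  L2 = {6}
depth(6)=2, e.g. b·b

Answer: 2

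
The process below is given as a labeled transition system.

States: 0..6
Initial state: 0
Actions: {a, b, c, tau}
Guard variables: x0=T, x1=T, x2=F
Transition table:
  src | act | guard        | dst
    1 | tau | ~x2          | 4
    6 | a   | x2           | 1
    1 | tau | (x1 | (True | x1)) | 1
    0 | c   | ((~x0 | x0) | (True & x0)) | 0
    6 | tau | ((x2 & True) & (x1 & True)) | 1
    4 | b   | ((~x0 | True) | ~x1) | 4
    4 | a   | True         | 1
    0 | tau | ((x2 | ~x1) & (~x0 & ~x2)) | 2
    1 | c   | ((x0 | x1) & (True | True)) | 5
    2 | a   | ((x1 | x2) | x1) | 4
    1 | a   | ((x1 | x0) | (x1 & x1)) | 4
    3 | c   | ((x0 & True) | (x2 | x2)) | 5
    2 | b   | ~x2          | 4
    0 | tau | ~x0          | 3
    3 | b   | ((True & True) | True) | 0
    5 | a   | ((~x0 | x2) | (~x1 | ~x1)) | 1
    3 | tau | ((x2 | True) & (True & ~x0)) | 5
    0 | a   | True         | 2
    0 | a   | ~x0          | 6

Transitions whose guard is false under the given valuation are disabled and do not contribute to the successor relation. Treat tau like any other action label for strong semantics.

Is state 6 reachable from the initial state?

Answer: UNREACHABLE

Analysis:
After dropping false guards: 12 live edges.
depth 0: {0}
depth 1: {2}  total {0,2}
depth 2: {4}  total {0,2,4}
depth 3: {1}  total {0,1,2,4}
depth 4: {5}  total {0,1,2,4,5}
R = {0,1,2,4,5}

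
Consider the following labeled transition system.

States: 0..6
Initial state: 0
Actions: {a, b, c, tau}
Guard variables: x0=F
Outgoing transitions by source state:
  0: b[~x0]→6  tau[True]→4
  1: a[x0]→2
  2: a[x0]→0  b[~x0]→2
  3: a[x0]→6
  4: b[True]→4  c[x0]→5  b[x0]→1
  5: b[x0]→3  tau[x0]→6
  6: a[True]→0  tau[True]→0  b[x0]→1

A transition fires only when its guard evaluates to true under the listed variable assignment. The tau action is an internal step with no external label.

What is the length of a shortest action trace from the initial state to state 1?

BFS to 1:
  depth 0: {0}
  depth 1: {4,6}
1 never appears.

Answer: UNREACHABLE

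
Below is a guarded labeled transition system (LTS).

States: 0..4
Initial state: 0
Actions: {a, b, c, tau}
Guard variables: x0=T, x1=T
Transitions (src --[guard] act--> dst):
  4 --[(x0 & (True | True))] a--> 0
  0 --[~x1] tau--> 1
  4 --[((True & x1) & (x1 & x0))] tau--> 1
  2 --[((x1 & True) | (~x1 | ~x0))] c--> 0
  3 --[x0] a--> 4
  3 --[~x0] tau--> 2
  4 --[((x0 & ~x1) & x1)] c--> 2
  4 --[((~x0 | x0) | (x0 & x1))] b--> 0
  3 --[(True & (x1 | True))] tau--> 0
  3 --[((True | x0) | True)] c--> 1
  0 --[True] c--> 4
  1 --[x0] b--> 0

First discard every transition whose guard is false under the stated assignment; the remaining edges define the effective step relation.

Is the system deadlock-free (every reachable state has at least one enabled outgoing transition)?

Answer: DEADLOCK-FREE

Analysis:
R = {0,1,4}
  0: c→4  [1 out]
  1: b→0  [1 out]
  4: a→0  b→0  tau→1  [3 out]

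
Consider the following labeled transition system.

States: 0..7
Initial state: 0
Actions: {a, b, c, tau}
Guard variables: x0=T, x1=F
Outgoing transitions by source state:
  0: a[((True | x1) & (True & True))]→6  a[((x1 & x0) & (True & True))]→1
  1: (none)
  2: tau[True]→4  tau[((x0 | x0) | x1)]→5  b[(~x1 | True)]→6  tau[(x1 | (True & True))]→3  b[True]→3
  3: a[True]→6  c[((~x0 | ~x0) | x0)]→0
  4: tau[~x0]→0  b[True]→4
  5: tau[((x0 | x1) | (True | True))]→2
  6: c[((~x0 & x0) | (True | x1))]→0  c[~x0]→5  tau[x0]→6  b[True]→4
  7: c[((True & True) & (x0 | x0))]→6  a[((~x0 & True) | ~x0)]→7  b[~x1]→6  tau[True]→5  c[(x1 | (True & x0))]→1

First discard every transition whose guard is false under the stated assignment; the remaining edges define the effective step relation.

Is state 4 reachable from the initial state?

Answer: REACHABLE

Trace:
After dropping false guards: 17 live edges.
depth 0: {0}
depth 1: {6}  now seen {0,6}
depth 2: {4}  now seen {0,4,6}
Reachable = {0,4,6}
witness 4: a·b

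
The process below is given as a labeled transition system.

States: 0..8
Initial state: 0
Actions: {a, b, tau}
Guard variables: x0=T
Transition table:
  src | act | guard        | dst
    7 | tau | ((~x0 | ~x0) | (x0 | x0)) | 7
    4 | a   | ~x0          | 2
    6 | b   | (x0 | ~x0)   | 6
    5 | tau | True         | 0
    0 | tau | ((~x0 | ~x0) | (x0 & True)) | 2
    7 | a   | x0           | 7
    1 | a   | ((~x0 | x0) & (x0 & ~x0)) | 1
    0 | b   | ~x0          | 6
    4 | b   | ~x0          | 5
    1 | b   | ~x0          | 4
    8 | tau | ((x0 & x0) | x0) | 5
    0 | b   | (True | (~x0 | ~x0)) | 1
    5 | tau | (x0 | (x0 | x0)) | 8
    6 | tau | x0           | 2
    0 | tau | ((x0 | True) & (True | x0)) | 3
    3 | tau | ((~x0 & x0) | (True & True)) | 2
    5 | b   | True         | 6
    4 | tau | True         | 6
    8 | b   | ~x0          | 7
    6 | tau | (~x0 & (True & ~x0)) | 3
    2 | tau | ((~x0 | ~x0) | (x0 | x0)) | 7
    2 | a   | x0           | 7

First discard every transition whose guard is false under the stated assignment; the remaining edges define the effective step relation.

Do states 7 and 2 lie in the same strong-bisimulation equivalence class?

Answer: BISIMILAR

Working:
Refine partition for ~:
  round 0: {{0,1,2,3,4,5,6,7,8}}
  round 1: {{0,5,6},{1},{2,7},{3,4,8}}
  round 2: {{0},{1},{2,7},{3},{4,8},{5},{6}}
  round 3: {{0},{1},{2,7},{3},{4},{5},{6},{8}}
8 equivalence class(es) (converged in 4)
7∈{2,7}, 2∈{2,7}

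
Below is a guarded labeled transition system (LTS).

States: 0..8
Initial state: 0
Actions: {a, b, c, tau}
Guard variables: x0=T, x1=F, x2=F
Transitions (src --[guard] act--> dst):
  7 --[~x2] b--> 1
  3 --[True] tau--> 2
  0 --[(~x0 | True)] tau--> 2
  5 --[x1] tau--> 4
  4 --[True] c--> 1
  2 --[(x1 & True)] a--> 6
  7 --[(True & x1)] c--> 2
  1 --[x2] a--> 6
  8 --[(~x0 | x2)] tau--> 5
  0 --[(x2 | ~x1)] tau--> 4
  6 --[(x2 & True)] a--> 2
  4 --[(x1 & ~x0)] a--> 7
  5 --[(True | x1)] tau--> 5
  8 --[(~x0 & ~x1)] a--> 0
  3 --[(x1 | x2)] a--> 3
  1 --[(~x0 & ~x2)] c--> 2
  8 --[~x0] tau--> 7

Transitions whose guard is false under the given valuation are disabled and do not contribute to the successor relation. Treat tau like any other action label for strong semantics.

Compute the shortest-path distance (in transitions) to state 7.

Answer: UNREACHABLE

Trace:
BFS to 7:
  depth 0: {0}
  depth 1: {2,4}
  depth 2: {1}
7 never appears.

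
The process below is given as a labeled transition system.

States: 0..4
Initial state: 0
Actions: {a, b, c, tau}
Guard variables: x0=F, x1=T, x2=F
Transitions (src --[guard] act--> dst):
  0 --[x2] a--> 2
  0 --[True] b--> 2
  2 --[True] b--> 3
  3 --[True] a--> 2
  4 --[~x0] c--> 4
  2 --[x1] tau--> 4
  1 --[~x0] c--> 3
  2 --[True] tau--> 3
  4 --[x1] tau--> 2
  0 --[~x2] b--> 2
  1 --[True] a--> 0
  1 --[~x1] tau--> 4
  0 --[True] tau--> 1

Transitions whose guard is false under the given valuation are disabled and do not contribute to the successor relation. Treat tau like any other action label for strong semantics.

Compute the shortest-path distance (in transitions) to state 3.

Breadth-first toward 3:
  Layer 0: {0}
  Layer 1: {1,2}
  Layer 2: {3,4}
depth(3)=2, e.g. b·b

Answer: 2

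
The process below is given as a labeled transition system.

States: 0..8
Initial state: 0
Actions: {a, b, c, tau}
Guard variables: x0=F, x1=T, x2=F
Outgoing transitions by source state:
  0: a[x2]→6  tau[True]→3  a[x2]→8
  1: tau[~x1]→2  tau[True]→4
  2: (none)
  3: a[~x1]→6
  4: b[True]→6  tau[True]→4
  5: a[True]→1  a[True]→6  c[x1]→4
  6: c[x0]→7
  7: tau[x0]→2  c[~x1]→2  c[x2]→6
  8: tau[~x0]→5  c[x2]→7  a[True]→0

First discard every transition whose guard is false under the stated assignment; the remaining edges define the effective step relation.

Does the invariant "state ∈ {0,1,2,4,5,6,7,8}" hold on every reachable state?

Answer: INVARIANT VIOLATED at state 3

Working:
Safe = {0,1,2,4,5,6,7,8}
R = {0,3}
  0: ok
  3: ✗ unsafe
reach 3 via tau — violates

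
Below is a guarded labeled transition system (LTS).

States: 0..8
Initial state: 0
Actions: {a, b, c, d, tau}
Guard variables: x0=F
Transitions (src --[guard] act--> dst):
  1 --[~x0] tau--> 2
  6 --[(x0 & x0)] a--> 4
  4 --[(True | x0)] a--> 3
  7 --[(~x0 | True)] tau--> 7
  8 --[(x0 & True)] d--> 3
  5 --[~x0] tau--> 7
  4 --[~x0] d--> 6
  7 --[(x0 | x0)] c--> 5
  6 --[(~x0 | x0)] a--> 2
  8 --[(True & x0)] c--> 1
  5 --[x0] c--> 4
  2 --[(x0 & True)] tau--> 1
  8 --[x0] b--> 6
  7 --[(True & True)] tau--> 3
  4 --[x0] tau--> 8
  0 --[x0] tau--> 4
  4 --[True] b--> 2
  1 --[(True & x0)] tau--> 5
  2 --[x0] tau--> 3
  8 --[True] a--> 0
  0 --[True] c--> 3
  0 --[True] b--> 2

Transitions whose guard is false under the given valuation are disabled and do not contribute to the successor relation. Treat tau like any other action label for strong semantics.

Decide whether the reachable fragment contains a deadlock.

Reachable = {0,2,3}
  0: b→2  c→3  [2 out]
  2: ∅  [deadlock]
  3: ∅  [deadlock]
witness 2: b

Answer: DEADLOCK at state 2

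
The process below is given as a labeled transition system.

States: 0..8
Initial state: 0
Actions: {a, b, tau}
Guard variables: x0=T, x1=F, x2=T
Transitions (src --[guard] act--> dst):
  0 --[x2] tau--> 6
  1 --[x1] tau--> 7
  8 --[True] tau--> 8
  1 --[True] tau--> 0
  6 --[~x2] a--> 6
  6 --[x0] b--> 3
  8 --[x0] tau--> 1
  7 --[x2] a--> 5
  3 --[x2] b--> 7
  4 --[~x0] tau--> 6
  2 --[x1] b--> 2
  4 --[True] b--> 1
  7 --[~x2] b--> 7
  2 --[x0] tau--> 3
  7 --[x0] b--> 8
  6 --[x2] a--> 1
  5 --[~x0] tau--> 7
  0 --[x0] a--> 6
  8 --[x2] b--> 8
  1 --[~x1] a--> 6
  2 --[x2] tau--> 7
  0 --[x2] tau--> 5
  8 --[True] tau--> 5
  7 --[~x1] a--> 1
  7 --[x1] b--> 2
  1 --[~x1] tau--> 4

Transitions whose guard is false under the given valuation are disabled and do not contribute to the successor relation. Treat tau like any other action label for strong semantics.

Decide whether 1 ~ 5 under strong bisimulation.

Answer: NOT BISIMILAR

Working:
Refine partition for ~:
  round 0: {{0,1,2,3,4,5,6,7,8}}
  round 1: {{0,1},{2},{3,4},{5},{6,7},{8}}
  round 2: {{0},{1},{2},{3},{4},{5},{6},{7},{8}}
Fixed point at round 3; 9 class(es).
1∈{1}, 5∈{5}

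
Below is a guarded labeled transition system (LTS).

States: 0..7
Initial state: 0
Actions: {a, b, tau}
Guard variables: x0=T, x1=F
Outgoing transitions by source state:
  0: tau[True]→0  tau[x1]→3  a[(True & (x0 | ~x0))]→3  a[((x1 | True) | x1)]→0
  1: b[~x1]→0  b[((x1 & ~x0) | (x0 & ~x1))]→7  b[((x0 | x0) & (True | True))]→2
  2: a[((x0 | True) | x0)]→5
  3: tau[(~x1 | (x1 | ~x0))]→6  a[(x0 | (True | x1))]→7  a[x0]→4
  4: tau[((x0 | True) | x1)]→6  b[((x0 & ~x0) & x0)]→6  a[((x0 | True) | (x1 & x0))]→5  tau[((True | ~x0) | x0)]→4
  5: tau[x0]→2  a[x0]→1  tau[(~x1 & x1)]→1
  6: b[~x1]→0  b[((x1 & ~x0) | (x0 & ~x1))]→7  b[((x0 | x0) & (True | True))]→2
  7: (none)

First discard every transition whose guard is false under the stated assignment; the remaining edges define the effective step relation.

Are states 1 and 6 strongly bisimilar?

Refine partition for ~:
  P[0] = {{0,1,2,3,4,5,6,7}}
  P[1] = {{0,3,4,5},{1,6},{2},{7}}
  P[2] = {{0},{1,6},{2},{3},{4},{5},{7}}
Fixed point at round 3; 7 class(es).
[1]={1,6}  [6]={1,6}

Answer: BISIMILAR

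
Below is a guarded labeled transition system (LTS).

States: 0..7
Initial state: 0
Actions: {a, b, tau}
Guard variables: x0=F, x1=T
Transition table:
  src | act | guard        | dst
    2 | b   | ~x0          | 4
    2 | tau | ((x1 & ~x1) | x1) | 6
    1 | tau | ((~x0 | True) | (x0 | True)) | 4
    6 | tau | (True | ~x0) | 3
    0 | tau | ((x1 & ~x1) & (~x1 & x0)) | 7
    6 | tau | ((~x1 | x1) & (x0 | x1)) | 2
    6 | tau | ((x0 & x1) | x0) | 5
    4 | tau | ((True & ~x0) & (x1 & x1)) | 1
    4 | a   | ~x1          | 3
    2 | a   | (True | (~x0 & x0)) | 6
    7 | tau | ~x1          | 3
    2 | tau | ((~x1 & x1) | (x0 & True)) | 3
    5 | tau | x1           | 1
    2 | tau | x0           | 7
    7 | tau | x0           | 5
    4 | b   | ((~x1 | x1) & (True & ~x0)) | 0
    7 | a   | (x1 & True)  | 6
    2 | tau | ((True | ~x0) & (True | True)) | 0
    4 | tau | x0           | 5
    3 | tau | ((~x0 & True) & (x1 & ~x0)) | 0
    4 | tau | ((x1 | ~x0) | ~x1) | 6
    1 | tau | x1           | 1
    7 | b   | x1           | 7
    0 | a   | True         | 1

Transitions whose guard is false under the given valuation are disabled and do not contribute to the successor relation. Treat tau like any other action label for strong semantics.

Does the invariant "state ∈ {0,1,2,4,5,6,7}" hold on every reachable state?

Answer: INVARIANT VIOLATED at state 3

Analysis:
Allowed set {0,1,2,4,5,6,7}
Reach set: {0,1,2,3,4,6}
  0: safe
  1: safe
  2: safe
  3: VIOLATES
  4: safe
  6: safe
counterexample path to 3: a·tau·tau·tau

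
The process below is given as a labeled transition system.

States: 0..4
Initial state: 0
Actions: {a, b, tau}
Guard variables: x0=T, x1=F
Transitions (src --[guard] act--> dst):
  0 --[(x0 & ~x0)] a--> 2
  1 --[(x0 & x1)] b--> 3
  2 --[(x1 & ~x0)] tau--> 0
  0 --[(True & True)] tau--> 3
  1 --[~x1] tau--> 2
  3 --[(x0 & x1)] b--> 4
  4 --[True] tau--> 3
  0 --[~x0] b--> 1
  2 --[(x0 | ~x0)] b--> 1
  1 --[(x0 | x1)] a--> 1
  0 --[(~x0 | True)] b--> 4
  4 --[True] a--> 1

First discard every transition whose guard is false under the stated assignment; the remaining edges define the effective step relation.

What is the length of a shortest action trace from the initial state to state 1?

Answer: 2

Trace:
Breadth-first toward 1:
  L0 = {0}
  L1 = {3,4}
  L2 = {1}
depth(1)=2, e.g. b·a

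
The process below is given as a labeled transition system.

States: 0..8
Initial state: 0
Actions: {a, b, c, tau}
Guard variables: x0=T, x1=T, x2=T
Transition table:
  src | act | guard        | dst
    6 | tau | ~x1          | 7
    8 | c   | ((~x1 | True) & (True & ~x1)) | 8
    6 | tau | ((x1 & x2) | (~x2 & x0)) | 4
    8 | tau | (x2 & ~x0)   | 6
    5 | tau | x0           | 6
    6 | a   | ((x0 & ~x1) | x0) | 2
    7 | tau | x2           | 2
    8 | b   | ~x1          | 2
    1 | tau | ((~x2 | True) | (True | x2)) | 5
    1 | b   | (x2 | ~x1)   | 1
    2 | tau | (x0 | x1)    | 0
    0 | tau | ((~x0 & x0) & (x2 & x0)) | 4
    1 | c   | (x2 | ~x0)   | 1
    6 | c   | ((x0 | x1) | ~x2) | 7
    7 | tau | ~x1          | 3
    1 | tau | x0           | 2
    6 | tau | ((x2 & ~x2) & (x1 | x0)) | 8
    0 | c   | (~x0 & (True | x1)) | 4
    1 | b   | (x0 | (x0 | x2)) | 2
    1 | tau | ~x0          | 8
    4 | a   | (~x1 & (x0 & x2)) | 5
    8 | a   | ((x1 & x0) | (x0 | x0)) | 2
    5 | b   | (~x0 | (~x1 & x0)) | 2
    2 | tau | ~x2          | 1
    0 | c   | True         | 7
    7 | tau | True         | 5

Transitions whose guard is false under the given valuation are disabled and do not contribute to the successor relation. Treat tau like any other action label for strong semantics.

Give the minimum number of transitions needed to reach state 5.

Answer: 2

Analysis:
Breadth-first toward 5:
  L0 = {0}
  L1 = {7}
  L2 = {2,5}
depth(5)=2, e.g. c·tau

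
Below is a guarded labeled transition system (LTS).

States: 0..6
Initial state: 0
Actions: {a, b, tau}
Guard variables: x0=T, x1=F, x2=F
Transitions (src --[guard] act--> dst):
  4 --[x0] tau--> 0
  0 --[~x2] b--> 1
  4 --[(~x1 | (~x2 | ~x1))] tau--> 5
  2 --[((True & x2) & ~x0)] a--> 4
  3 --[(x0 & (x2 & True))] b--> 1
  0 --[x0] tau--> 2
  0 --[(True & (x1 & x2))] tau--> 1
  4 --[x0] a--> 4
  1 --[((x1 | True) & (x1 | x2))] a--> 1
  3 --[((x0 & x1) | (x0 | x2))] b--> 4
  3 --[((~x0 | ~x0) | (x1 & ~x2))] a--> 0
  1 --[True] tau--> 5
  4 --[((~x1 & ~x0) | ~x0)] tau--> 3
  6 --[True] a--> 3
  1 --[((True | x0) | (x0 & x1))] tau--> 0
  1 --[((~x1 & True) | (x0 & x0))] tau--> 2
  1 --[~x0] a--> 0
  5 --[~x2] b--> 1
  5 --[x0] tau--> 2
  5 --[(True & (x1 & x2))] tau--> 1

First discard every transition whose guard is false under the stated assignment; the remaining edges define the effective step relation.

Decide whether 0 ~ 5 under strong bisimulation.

Answer: BISIMILAR

Trace:
Compute ~ classes (split until stable):
  π0 = {{0,1,2,3,4,5,6}}
  π1 = {{0,5},{1},{2},{3},{4},{6}}
stable after 2 split(s): 6 block(s)
0∈{0,5}, 5∈{0,5}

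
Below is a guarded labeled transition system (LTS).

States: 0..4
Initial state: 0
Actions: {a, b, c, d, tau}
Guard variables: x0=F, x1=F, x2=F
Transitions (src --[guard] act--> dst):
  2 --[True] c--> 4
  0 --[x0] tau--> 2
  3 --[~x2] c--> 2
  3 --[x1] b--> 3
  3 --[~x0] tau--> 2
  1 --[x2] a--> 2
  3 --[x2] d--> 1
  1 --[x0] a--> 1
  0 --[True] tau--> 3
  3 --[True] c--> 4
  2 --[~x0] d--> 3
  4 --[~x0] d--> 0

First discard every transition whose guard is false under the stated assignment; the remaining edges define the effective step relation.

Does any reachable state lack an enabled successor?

Reach set: {0,2,3,4}
  0: tau→3  [1 out]
  2: c→4  d→3  [2 out]
  3: c→2  c→4  tau→2  [3 out]
  4: d→0  [1 out]

Answer: DEADLOCK-FREE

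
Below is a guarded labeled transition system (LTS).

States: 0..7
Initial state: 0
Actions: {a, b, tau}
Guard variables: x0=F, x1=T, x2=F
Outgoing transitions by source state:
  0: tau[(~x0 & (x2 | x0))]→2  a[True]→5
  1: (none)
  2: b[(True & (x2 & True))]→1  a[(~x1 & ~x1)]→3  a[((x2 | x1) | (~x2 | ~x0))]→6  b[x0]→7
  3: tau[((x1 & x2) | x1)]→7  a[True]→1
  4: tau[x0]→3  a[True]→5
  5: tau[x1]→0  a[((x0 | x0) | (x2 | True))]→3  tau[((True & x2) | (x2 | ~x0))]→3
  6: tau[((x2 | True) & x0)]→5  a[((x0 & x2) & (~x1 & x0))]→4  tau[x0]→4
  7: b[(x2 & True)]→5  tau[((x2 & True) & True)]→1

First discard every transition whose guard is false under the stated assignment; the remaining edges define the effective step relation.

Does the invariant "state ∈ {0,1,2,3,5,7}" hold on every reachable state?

Allowed set {0,1,2,3,5,7}
Reachable = {0,1,3,5,7}
  0: safe
  1: safe
  3: safe
  5: safe
  7: safe

Answer: INVARIANT HOLDS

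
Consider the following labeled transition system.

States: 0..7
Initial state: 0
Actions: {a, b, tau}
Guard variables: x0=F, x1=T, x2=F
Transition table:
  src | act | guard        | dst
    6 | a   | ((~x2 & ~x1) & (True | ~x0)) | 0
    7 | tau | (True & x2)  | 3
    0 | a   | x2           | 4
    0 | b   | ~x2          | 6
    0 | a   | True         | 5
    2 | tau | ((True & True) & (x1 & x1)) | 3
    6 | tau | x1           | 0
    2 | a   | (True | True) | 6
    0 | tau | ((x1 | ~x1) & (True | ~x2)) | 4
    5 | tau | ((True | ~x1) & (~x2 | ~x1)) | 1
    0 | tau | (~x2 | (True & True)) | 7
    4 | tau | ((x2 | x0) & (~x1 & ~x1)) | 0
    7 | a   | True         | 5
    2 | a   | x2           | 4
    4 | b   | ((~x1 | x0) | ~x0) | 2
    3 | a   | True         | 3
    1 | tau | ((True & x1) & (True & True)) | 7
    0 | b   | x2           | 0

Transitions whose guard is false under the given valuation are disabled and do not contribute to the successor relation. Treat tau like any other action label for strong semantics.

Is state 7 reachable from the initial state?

Answer: REACHABLE

Analysis:
After dropping false guards: 12 live edges.
Layer 0: {0}
Layer 1: {4,5,6,7}  now seen {0,4,5,6,7}
Layer 2: {1,2}  now seen {0,1,2,4,5,6,7}
Layer 3: {3}  now seen {0,1,2,3,4,5,6,7}
R = {0,1,2,3,4,5,6,7}
trace reaching 7: tau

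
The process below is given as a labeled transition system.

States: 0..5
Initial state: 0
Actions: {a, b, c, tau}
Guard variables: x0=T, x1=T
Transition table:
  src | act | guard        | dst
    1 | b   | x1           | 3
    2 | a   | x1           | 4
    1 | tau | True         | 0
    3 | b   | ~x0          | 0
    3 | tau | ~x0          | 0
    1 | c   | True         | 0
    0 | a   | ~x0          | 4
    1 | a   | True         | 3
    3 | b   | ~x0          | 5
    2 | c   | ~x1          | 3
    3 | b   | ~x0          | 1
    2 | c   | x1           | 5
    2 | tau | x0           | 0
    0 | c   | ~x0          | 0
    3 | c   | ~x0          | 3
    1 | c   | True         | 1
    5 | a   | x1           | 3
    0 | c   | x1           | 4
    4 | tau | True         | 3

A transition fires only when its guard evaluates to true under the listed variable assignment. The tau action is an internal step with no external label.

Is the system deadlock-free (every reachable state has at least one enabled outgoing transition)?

Reach set: {0,3,4}
  0: c→4  [1 exit(s)]
  3: ∅  [deadlock]
  4: tau→3  [1 exit(s)]
Path to 3: c·tau

Answer: DEADLOCK at state 3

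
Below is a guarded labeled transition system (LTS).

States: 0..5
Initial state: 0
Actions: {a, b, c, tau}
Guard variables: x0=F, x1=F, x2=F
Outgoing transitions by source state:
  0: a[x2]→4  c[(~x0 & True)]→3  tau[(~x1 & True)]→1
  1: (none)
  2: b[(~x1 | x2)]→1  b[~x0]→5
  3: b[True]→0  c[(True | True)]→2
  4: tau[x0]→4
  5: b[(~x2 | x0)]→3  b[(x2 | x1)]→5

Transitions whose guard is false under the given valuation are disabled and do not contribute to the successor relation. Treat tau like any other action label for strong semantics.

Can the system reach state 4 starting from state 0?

Answer: UNREACHABLE

Analysis:
After dropping false guards: 7 live edges.
depth 0: {0}
depth 1: {1,3}  cumulative {0,1,3}
depth 2: {2}  cumulative {0,1,2,3}
depth 3: {5}  cumulative {0,1,2,3,5}
Reachable = {0,1,2,3,5}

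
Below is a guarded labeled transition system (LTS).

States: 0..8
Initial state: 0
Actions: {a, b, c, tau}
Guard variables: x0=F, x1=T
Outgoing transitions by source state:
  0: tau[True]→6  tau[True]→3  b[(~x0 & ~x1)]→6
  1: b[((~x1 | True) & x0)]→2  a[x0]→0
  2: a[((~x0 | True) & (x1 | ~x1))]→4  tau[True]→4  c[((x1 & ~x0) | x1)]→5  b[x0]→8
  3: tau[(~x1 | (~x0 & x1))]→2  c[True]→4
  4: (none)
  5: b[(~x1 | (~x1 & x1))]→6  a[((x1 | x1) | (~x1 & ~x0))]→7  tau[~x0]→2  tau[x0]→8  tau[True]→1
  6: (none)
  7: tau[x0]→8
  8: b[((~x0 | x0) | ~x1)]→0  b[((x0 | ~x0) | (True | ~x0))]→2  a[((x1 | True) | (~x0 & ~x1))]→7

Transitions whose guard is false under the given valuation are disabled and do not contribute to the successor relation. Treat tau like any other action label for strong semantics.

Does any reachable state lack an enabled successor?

R = {0,1,2,3,4,5,6,7}
  0: tau→3  tau→6  [2 out]
  1: ∅  [deadlock]
  2: a→4  c→5  tau→4  [3 out]
  3: c→4  tau→2  [2 out]
  4: ∅  [deadlock]
  5: a→7  tau→1  tau→2  [3 out]
  6: ∅  [deadlock]
  7: ∅  [deadlock]
trace reaching 1: tau·tau·c·tau

Answer: DEADLOCK at state 1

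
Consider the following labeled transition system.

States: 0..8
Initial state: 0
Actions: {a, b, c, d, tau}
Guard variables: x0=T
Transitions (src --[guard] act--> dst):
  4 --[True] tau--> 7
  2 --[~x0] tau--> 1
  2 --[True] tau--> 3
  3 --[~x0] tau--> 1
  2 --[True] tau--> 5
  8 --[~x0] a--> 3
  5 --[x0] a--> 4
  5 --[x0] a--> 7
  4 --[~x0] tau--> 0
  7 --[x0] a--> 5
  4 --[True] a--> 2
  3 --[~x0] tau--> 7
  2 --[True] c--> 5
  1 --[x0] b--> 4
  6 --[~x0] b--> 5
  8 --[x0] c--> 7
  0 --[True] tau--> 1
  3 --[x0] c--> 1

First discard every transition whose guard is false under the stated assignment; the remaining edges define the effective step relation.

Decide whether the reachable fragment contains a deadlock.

R = {0,1,2,3,4,5,7}
  0: tau→1  [1 exit(s)]
  1: b→4  [1 exit(s)]
  2: c→5  tau→3  tau→5  [3 exit(s)]
  3: c→1  [1 exit(s)]
  4: a→2  tau→7  [2 exit(s)]
  5: a→4  a→7  [2 exit(s)]
  7: a→5  [1 exit(s)]

Answer: DEADLOCK-FREE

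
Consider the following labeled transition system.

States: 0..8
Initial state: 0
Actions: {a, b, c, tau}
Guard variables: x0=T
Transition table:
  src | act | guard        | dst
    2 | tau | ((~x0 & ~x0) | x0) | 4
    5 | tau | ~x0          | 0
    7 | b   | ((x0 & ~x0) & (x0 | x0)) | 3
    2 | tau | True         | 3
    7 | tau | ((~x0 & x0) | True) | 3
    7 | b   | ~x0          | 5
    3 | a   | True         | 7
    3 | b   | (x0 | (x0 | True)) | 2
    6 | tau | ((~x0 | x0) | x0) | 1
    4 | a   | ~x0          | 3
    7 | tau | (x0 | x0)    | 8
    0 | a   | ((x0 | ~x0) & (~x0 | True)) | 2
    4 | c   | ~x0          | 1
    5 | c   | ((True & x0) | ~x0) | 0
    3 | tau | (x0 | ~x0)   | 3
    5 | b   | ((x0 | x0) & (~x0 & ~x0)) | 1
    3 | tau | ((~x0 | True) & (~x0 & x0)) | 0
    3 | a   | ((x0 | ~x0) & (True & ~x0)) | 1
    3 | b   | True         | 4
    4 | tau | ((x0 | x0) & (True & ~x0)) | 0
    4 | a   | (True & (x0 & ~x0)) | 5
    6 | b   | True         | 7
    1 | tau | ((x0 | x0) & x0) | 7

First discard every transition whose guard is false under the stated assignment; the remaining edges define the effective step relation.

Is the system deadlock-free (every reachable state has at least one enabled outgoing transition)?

Answer: DEADLOCK at state 4

Working:
Reachable = {0,2,3,4,7,8}
  0: a→2  [1 out]
  2: tau→3  tau→4  [2 out]
  3: a→7  b→2  b→4  tau→3  [4 out]
  4: ∅  [STUCK]
  7: tau→3  tau→8  [2 out]
  8: ∅  [STUCK]
witness 4: a·tau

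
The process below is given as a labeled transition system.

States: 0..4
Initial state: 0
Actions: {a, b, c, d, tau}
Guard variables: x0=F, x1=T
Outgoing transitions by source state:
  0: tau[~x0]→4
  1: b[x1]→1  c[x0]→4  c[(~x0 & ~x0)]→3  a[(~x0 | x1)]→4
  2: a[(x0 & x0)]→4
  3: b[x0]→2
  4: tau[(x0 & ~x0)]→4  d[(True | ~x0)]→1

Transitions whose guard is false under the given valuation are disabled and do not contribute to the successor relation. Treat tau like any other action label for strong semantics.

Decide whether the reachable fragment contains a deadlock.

Reach set: {0,1,3,4}
  0: tau→4  [1 exit(s)]
  1: a→4  b→1  c→3  [3 exit(s)]
  3: ∅  [STUCK]
  4: d→1  [1 exit(s)]
witness 3: tau·d·c

Answer: DEADLOCK at state 3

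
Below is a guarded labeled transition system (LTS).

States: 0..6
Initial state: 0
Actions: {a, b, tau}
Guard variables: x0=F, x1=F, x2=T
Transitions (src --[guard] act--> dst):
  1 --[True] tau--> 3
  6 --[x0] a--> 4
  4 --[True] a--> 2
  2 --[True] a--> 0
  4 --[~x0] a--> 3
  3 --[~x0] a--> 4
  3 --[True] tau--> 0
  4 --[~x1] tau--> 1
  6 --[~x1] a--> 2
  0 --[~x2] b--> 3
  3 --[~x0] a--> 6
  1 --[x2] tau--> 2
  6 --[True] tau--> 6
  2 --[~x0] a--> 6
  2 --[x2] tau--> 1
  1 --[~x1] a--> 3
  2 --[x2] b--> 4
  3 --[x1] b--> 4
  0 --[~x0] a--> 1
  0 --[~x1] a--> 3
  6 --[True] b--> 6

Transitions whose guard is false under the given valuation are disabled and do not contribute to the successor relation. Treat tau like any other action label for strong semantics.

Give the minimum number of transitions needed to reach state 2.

Answer: 2

Working:
Layered search for 2:
  Layer 0: {0}
  Layer 1: {1,3}
  Layer 2: {2,4,6}
depth(2)=2, e.g. a·tau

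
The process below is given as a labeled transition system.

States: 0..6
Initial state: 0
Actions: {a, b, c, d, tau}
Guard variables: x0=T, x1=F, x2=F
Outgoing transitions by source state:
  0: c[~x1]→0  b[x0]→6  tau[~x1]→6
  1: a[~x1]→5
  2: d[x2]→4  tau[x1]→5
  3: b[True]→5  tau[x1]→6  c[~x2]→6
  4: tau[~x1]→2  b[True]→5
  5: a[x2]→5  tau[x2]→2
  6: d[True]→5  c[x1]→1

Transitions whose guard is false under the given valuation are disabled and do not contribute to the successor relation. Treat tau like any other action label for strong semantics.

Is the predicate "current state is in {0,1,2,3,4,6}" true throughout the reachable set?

Answer: INVARIANT VIOLATED at state 5

Trace:
Allowed set {0,1,2,3,4,6}
Reach set: {0,5,6}
  0: ✓
  5: outside
  6: ✓
reach 5 via b·d — violates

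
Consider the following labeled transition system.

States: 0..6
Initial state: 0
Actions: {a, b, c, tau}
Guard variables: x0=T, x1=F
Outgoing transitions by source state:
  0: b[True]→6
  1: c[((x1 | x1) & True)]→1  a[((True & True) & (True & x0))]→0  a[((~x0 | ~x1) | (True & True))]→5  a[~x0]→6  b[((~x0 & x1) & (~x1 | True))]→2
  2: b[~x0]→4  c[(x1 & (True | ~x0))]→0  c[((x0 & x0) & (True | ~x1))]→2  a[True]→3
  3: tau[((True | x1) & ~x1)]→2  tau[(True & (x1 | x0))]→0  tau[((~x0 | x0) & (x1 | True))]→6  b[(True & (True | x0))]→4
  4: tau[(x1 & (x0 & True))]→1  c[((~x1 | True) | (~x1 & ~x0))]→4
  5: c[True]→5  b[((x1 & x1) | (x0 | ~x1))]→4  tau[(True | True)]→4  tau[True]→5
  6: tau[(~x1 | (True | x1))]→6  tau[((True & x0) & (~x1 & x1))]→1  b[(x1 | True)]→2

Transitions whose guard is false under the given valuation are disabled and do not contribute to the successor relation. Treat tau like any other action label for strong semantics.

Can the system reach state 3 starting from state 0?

After dropping false guards: 16 live edges.
L0 = {0}
L1 = {6}  total {0,6}
L2 = {2}  total {0,2,6}
L3 = {3}  total {0,2,3,6}
L4 = {4}  total {0,2,3,4,6}
R = {0,2,3,4,6}
trace reaching 3: b·b·a

Answer: REACHABLE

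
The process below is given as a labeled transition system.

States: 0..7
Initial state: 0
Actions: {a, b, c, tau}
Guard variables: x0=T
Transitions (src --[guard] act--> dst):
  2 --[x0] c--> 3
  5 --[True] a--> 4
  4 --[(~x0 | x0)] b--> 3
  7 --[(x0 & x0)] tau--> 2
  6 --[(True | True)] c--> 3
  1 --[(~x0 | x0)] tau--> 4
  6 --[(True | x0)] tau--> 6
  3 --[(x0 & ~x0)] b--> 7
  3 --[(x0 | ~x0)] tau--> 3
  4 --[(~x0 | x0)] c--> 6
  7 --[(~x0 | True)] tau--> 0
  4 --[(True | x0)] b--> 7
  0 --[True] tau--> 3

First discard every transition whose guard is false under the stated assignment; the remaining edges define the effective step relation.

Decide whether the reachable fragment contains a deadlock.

Reach set: {0,3}
  0: tau→3  [1 out]
  3: tau→3  [1 out]

Answer: DEADLOCK-FREE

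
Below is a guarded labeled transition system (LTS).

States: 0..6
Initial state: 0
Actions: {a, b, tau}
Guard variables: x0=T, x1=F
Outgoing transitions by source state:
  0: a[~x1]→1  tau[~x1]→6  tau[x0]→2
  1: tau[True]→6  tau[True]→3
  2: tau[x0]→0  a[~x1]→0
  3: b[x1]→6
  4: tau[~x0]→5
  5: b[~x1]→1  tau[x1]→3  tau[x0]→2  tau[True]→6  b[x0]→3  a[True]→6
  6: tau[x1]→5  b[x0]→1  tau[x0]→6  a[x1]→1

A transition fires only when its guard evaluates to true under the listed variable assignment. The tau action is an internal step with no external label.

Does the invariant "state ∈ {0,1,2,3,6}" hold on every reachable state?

Safe = {0,1,2,3,6}
R = {0,1,2,3,6}
  0: safe
  1: safe
  2: safe
  3: safe
  6: safe

Answer: INVARIANT HOLDS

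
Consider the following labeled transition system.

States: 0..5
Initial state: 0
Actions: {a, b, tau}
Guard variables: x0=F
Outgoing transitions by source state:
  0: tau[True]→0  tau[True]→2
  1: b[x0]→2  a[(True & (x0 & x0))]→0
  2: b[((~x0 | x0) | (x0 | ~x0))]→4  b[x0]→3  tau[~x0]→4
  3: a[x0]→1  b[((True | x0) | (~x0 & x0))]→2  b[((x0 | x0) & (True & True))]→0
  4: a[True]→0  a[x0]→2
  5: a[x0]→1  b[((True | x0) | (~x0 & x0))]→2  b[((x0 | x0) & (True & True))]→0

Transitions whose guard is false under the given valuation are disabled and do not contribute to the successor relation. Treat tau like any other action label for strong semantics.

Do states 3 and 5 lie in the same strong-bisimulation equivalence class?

Answer: BISIMILAR

Analysis:
Compute ~ classes (split until stable):
  round 0: {{0,1,2,3,4,5}}
  round 1: {{0},{1},{2},{3,5},{4}}
stable after 2 split(s): 5 block(s)
3∈{3,5}, 5∈{3,5}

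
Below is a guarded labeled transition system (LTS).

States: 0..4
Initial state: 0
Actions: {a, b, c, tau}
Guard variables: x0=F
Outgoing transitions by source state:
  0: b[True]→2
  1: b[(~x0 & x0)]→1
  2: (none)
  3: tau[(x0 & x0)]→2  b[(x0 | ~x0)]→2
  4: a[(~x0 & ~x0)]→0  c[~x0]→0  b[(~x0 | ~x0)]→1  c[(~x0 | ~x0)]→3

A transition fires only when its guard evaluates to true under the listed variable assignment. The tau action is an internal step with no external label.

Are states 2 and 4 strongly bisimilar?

Refine partition for ~:
  π0 = {{0,1,2,3,4}}
  π1 = {{0,3},{1,2},{4}}
Fixed point at round 2; 3 class(es).
class of 2: {1,2}; class of 4: {4}

Answer: NOT BISIMILAR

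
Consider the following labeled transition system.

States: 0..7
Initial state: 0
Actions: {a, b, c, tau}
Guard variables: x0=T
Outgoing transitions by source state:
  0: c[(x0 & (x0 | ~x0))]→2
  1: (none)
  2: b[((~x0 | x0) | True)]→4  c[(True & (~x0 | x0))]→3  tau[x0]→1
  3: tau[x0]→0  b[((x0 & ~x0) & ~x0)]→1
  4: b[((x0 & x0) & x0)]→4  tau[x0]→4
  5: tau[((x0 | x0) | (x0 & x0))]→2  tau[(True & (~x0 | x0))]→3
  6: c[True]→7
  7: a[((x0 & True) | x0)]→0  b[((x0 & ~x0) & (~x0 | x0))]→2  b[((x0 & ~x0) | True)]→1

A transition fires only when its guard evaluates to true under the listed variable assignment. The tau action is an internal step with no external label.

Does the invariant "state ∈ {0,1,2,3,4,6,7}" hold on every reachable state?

Inv-set: {0,1,2,3,4,6,7}
R = {0,1,2,3,4}
  0: ✓
  1: ✓
  2: ✓
  3: ✓
  4: ✓

Answer: INVARIANT HOLDS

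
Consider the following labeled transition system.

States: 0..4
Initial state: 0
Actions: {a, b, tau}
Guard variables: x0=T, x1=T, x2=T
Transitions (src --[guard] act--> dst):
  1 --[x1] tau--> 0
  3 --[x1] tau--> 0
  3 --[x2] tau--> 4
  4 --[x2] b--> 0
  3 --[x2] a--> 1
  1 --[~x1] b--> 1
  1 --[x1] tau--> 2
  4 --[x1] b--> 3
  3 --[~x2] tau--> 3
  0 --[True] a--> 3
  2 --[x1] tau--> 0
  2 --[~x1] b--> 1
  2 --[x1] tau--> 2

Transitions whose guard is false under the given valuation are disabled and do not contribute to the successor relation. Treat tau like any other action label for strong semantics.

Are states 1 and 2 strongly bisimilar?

Answer: BISIMILAR

Working:
Compute ~ classes (split until stable):
  round 0: {{0,1,2,3,4}}
  round 1: {{0},{1,2},{3},{4}}
Fixed point at round 2; 4 class(es).
class of 1: {1,2}; class of 2: {1,2}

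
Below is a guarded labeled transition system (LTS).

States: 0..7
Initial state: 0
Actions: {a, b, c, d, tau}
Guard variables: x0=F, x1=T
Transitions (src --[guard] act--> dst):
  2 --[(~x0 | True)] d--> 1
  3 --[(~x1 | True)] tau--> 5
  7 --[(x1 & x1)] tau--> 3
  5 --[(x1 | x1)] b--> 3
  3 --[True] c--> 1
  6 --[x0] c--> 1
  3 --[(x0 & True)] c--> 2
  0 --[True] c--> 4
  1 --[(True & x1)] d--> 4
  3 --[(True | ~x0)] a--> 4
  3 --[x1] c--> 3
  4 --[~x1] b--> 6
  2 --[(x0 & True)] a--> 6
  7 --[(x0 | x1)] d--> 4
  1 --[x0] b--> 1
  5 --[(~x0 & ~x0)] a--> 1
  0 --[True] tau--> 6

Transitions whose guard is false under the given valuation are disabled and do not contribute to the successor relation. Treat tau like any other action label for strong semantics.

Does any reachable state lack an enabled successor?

Reach set: {0,4,6}
  0: c→4  tau→6  [2 exit(s)]
  4: ∅  [no exit]
  6: ∅  [no exit]
Path to 4: c

Answer: DEADLOCK at state 4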